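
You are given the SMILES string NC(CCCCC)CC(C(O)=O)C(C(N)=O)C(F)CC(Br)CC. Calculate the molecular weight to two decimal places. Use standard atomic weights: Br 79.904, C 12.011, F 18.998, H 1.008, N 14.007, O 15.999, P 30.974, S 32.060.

First, the molecular formula is C16H30BrFN2O3 (counting implicit H from valence).
  Br: 1 × 79.904 = 79.904
  C: 16 × 12.011 = 192.176
  F: 1 × 18.998 = 18.998
  H: 30 × 1.008 = 30.240
  N: 2 × 14.007 = 28.014
  O: 3 × 15.999 = 47.997
Sum: 1×79.904 + 16×12.011 + 1×18.998 + 30×1.008 + 2×14.007 + 3×15.999 = 397.329 → 397.33 g/mol.

397.33 g/mol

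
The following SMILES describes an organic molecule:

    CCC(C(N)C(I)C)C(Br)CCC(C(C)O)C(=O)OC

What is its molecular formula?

C14H27BrINO3

Walk through each heavy atom and fill implicit hydrogens from standard valence (C 4, N 3, O 2, S 2, halogen 1):
  atom 1: C, bond orders sum to 1 (valence 4) → 3 H
  atom 2: C, bond orders sum to 2 (valence 4) → 2 H
  atom 3: C, bond orders sum to 3 (valence 4) → 1 H
  atom 4: C, bond orders sum to 3 (valence 4) → 1 H
  atom 5: N, bond orders sum to 1 (valence 3) → 2 H
  atom 6: C, bond orders sum to 3 (valence 4) → 1 H
  atom 7: I (halogen, monovalent) → 0 H
  atom 8: C, bond orders sum to 1 (valence 4) → 3 H
  atom 9: C, bond orders sum to 3 (valence 4) → 1 H
  atom 10: Br (halogen, monovalent) → 0 H
  atom 11: C, bond orders sum to 2 (valence 4) → 2 H
  atom 12: C, bond orders sum to 2 (valence 4) → 2 H
  atom 13: C, bond orders sum to 3 (valence 4) → 1 H
  atom 14: C, bond orders sum to 3 (valence 4) → 1 H
  atom 15: C, bond orders sum to 1 (valence 4) → 3 H
  atom 16: O, bond orders sum to 1 (valence 2) → 1 H
  atom 17: C, bond orders sum to 4 (valence 4) → 0 H
  atom 18: O, bond orders sum to 2 (valence 2) → 0 H
  atom 19: O, bond orders sum to 2 (valence 2) → 0 H
  atom 20: C, bond orders sum to 1 (valence 4) → 3 H
Totals → C:14, H:27, Br:1, I:1, N:1, O:3.
In Hill order: C14H27BrINO3.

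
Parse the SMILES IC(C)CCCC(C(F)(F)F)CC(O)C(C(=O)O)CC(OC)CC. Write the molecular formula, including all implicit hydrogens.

C16H28F3IO4

Walk through each heavy atom and fill implicit hydrogens from standard valence (C 4, N 3, O 2, S 2, halogen 1):
  atom 1: I (halogen, monovalent) → 0 H
  atom 2: C, bond orders sum to 3 (valence 4) → 1 H
  atom 3: C, bond orders sum to 1 (valence 4) → 3 H
  atom 4: C, bond orders sum to 2 (valence 4) → 2 H
  atom 5: C, bond orders sum to 2 (valence 4) → 2 H
  atom 6: C, bond orders sum to 2 (valence 4) → 2 H
  atom 7: C, bond orders sum to 3 (valence 4) → 1 H
  atom 8: C, bond orders sum to 4 (valence 4) → 0 H
  atom 9: F (halogen, monovalent) → 0 H
  atom 10: F (halogen, monovalent) → 0 H
  atom 11: F (halogen, monovalent) → 0 H
  atom 12: C, bond orders sum to 2 (valence 4) → 2 H
  atom 13: C, bond orders sum to 3 (valence 4) → 1 H
  atom 14: O, bond orders sum to 1 (valence 2) → 1 H
  atom 15: C, bond orders sum to 3 (valence 4) → 1 H
  atom 16: C, bond orders sum to 4 (valence 4) → 0 H
  atom 17: O, bond orders sum to 2 (valence 2) → 0 H
  atom 18: O, bond orders sum to 1 (valence 2) → 1 H
  atom 19: C, bond orders sum to 2 (valence 4) → 2 H
  atom 20: C, bond orders sum to 3 (valence 4) → 1 H
  atom 21: O, bond orders sum to 2 (valence 2) → 0 H
  atom 22: C, bond orders sum to 1 (valence 4) → 3 H
  atom 23: C, bond orders sum to 2 (valence 4) → 2 H
  atom 24: C, bond orders sum to 1 (valence 4) → 3 H
Totals → C:16, H:28, F:3, I:1, O:4.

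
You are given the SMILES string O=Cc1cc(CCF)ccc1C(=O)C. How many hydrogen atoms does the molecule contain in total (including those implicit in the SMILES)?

Walk through each heavy atom and fill implicit hydrogens from standard valence (C 4, N 3, O 2, S 2, halogen 1); for lowercase aromatic atoms, an aromatic c carries 1 H when it has two neighbours and 0 H with three, and aromatic n carries 0 H:
  atom 1: O, bond orders sum to 2 (valence 2) → 0 H
  atom 2: C, bond orders sum to 3 (valence 4) → 1 H
  atom 3: aromatic c, 3 neighbours → 0 H
  atom 4: aromatic c, 2 neighbours → 1 H
  atom 5: aromatic c, 3 neighbours → 0 H
  atom 6: C, bond orders sum to 2 (valence 4) → 2 H
  atom 7: C, bond orders sum to 2 (valence 4) → 2 H
  atom 8: F (halogen, monovalent) → 0 H
  atom 9: aromatic c, 2 neighbours → 1 H
  atom 10: aromatic c, 2 neighbours → 1 H
  atom 11: aromatic c, 3 neighbours → 0 H
  atom 12: C, bond orders sum to 4 (valence 4) → 0 H
  atom 13: O, bond orders sum to 2 (valence 2) → 0 H
  atom 14: C, bond orders sum to 1 (valence 4) → 3 H
Total hydrogens: 11.

11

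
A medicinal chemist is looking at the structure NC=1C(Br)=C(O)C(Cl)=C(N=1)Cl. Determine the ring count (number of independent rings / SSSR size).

In SMILES, each pair of matching ring-closure digits denotes one ring-closing bond; the number of such bonds equals the number of independent rings.
Ring-closure bonds here: 1.

1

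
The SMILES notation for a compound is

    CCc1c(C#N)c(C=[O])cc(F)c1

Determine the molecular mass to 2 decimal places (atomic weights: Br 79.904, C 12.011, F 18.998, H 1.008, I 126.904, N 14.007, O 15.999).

177.18 g/mol

First, the molecular formula is C10H8FNO (counting implicit H from valence).
  C: 10 × 12.011 = 120.110
  F: 1 × 18.998 = 18.998
  H: 8 × 1.008 = 8.064
  N: 1 × 14.007 = 14.007
  O: 1 × 15.999 = 15.999
Sum: 10×12.011 + 1×18.998 + 8×1.008 + 1×14.007 + 1×15.999 = 177.178 → 177.18 g/mol.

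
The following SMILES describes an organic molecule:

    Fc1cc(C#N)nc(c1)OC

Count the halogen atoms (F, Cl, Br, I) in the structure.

1

Halogen atoms appear at heavy-atom position 1 (1×F).
Other groups present: 1 ether, 1 nitrile.
Halogen count: 1.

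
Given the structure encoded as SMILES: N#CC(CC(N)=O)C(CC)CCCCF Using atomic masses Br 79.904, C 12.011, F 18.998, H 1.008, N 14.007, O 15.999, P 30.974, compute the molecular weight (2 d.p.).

First, the molecular formula is C11H19FN2O (counting implicit H from valence).
  C: 11 × 12.011 = 132.121
  F: 1 × 18.998 = 18.998
  H: 19 × 1.008 = 19.152
  N: 2 × 14.007 = 28.014
  O: 1 × 15.999 = 15.999
Sum: 11×12.011 + 1×18.998 + 19×1.008 + 2×14.007 + 1×15.999 = 214.284 → 214.28 g/mol.

214.28 g/mol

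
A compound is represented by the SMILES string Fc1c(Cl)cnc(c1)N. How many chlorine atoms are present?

Scan the SMILES for Cl atoms (remember two-letter symbols like Cl and Br are single atoms).
Chlorine count: 1.

1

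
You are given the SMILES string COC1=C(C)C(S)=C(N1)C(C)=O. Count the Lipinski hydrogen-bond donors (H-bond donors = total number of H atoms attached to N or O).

Donors: find every N or O and count the H atoms it carries.
  atom 2 (O): bond orders sum to 2 → 0 H
  atom 9 (N): bond orders sum to 2 → 1 H
  atom 12 (O): bond orders sum to 2 → 0 H
Lipinski HBD = 1.

1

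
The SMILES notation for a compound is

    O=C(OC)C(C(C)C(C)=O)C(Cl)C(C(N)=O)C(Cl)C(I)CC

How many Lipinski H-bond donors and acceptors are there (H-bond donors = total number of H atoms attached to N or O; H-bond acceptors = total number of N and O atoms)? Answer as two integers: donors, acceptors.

2, 5

Donors: find every N or O and count the H atoms it carries.
  atom 1 (O): bond orders sum to 2 → 0 H
  atom 3 (O): bond orders sum to 2 → 0 H
  atom 10 (O): bond orders sum to 2 → 0 H
  atom 15 (N): bond orders sum to 1 → 2 H
  atom 16 (O): bond orders sum to 2 → 0 H
Lipinski HBD = 2.
Acceptors: N atoms = 1, O atoms = 4 → HBA = 5.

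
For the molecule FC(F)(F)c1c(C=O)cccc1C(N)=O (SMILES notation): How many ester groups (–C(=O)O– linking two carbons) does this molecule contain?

Scan the SMILES for the ester motif — none present.
Groups that are present: 1 aldehyde, 1 amide.

0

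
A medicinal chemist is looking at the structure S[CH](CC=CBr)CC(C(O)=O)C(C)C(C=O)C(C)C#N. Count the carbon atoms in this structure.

Count every carbon token in the SMILES (each C, including those in ring-closure positions and inside branches).
Carbon count: 14.

14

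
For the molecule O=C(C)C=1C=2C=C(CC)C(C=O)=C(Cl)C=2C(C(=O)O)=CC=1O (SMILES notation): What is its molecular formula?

Walk through each heavy atom and fill implicit hydrogens from standard valence (C 4, N 3, O 2, S 2, halogen 1):
  atom 1: O, bond orders sum to 2 (valence 2) → 0 H
  atom 2: C, bond orders sum to 4 (valence 4) → 0 H
  atom 3: C, bond orders sum to 1 (valence 4) → 3 H
  atom 4: C, bond orders sum to 4 (valence 4) → 0 H
  atom 5: C, bond orders sum to 4 (valence 4) → 0 H
  atom 6: C, bond orders sum to 3 (valence 4) → 1 H
  atom 7: C, bond orders sum to 4 (valence 4) → 0 H
  atom 8: C, bond orders sum to 2 (valence 4) → 2 H
  atom 9: C, bond orders sum to 1 (valence 4) → 3 H
  atom 10: C, bond orders sum to 4 (valence 4) → 0 H
  atom 11: C, bond orders sum to 3 (valence 4) → 1 H
  atom 12: O, bond orders sum to 2 (valence 2) → 0 H
  atom 13: C, bond orders sum to 4 (valence 4) → 0 H
  atom 14: Cl (halogen, monovalent) → 0 H
  atom 15: C, bond orders sum to 4 (valence 4) → 0 H
  atom 16: C, bond orders sum to 4 (valence 4) → 0 H
  atom 17: C, bond orders sum to 4 (valence 4) → 0 H
  atom 18: O, bond orders sum to 2 (valence 2) → 0 H
  atom 19: O, bond orders sum to 1 (valence 2) → 1 H
  atom 20: C, bond orders sum to 3 (valence 4) → 1 H
  atom 21: C, bond orders sum to 4 (valence 4) → 0 H
  atom 22: O, bond orders sum to 1 (valence 2) → 1 H
Totals → C:16, H:13, Cl:1, O:5.
In Hill order: C16H13ClO5.

C16H13ClO5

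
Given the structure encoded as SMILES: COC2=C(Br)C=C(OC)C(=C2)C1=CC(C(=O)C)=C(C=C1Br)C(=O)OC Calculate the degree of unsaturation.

10

Degree of unsaturation = (number of rings) + (number of π bonds).
Ring closures in the SMILES: 2.
π bonds: 8 double bonds (each 1 DoU) → 8 DoU from unsaturation.
Total DoU = 2 + 8 = 10.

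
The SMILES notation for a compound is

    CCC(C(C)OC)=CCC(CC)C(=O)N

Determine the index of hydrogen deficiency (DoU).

Molecular formula: C12H23NO2.
DoU = (2C + 2 + N − H − X) / 2, where X is the halogen count and O/S are ignored.
    = (2·12 + 2 + 1 − 23 − 0) / 2 = 4 / 2 = 2.

2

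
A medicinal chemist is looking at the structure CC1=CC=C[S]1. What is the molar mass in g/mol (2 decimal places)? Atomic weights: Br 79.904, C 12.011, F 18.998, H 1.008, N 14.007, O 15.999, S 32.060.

First, the molecular formula is C5H6S (counting implicit H from valence).
  C: 5 × 12.011 = 60.055
  H: 6 × 1.008 = 6.048
  S: 1 × 32.060 = 32.060
Sum: 5×12.011 + 6×1.008 + 1×32.060 = 98.163 → 98.16 g/mol.

98.16 g/mol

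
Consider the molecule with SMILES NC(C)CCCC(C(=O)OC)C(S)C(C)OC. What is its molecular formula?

Walk through each heavy atom and fill implicit hydrogens from standard valence (C 4, N 3, O 2, S 2, halogen 1):
  atom 1: N, bond orders sum to 1 (valence 3) → 2 H
  atom 2: C, bond orders sum to 3 (valence 4) → 1 H
  atom 3: C, bond orders sum to 1 (valence 4) → 3 H
  atom 4: C, bond orders sum to 2 (valence 4) → 2 H
  atom 5: C, bond orders sum to 2 (valence 4) → 2 H
  atom 6: C, bond orders sum to 2 (valence 4) → 2 H
  atom 7: C, bond orders sum to 3 (valence 4) → 1 H
  atom 8: C, bond orders sum to 4 (valence 4) → 0 H
  atom 9: O, bond orders sum to 2 (valence 2) → 0 H
  atom 10: O, bond orders sum to 2 (valence 2) → 0 H
  atom 11: C, bond orders sum to 1 (valence 4) → 3 H
  atom 12: C, bond orders sum to 3 (valence 4) → 1 H
  atom 13: S, bond orders sum to 1 (valence 2) → 1 H
  atom 14: C, bond orders sum to 3 (valence 4) → 1 H
  atom 15: C, bond orders sum to 1 (valence 4) → 3 H
  atom 16: O, bond orders sum to 2 (valence 2) → 0 H
  atom 17: C, bond orders sum to 1 (valence 4) → 3 H
Totals → C:12, H:25, N:1, O:3, S:1.
In Hill order: C12H25NO3S.

C12H25NO3S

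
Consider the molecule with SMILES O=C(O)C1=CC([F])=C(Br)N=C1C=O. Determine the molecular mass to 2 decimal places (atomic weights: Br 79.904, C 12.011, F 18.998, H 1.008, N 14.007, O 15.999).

First, the molecular formula is C7H3BrFNO3 (counting implicit H from valence).
  Br: 1 × 79.904 = 79.904
  C: 7 × 12.011 = 84.077
  F: 1 × 18.998 = 18.998
  H: 3 × 1.008 = 3.024
  N: 1 × 14.007 = 14.007
  O: 3 × 15.999 = 47.997
Sum: 1×79.904 + 7×12.011 + 1×18.998 + 3×1.008 + 1×14.007 + 3×15.999 = 248.007 → 248.01 g/mol.

248.01 g/mol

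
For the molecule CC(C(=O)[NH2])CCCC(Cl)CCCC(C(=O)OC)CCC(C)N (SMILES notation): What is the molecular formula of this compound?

C17H33ClN2O3

Walk through each heavy atom and fill implicit hydrogens from standard valence (C 4, N 3, O 2, S 2, halogen 1):
  atom 1: C, bond orders sum to 1 (valence 4) → 3 H
  atom 2: C, bond orders sum to 3 (valence 4) → 1 H
  atom 3: C, bond orders sum to 4 (valence 4) → 0 H
  atom 4: O, bond orders sum to 2 (valence 2) → 0 H
  atom 5: N with explicit H count 2
  atom 6: C, bond orders sum to 2 (valence 4) → 2 H
  atom 7: C, bond orders sum to 2 (valence 4) → 2 H
  atom 8: C, bond orders sum to 2 (valence 4) → 2 H
  atom 9: C, bond orders sum to 3 (valence 4) → 1 H
  atom 10: Cl (halogen, monovalent) → 0 H
  atom 11: C, bond orders sum to 2 (valence 4) → 2 H
  atom 12: C, bond orders sum to 2 (valence 4) → 2 H
  atom 13: C, bond orders sum to 2 (valence 4) → 2 H
  atom 14: C, bond orders sum to 3 (valence 4) → 1 H
  atom 15: C, bond orders sum to 4 (valence 4) → 0 H
  atom 16: O, bond orders sum to 2 (valence 2) → 0 H
  atom 17: O, bond orders sum to 2 (valence 2) → 0 H
  atom 18: C, bond orders sum to 1 (valence 4) → 3 H
  atom 19: C, bond orders sum to 2 (valence 4) → 2 H
  atom 20: C, bond orders sum to 2 (valence 4) → 2 H
  atom 21: C, bond orders sum to 3 (valence 4) → 1 H
  atom 22: C, bond orders sum to 1 (valence 4) → 3 H
  atom 23: N, bond orders sum to 1 (valence 3) → 2 H
Totals → C:17, H:33, Cl:1, N:2, O:3.
In Hill order: C17H33ClN2O3.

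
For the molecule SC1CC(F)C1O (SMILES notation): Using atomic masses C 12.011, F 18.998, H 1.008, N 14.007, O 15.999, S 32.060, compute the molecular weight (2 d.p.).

First, the molecular formula is C4H7FOS (counting implicit H from valence).
  C: 4 × 12.011 = 48.044
  F: 1 × 18.998 = 18.998
  H: 7 × 1.008 = 7.056
  O: 1 × 15.999 = 15.999
  S: 1 × 32.060 = 32.060
Sum: 4×12.011 + 1×18.998 + 7×1.008 + 1×15.999 + 1×32.060 = 122.157 → 122.16 g/mol.

122.16 g/mol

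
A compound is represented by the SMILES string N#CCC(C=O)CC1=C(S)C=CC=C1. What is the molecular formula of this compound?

C11H11NOS

Walk through each heavy atom and fill implicit hydrogens from standard valence (C 4, N 3, O 2, S 2, halogen 1):
  atom 1: N, bond orders sum to 3 (valence 3) → 0 H
  atom 2: C, bond orders sum to 4 (valence 4) → 0 H
  atom 3: C, bond orders sum to 2 (valence 4) → 2 H
  atom 4: C, bond orders sum to 3 (valence 4) → 1 H
  atom 5: C, bond orders sum to 3 (valence 4) → 1 H
  atom 6: O, bond orders sum to 2 (valence 2) → 0 H
  atom 7: C, bond orders sum to 2 (valence 4) → 2 H
  atom 8: C, bond orders sum to 4 (valence 4) → 0 H
  atom 9: C, bond orders sum to 4 (valence 4) → 0 H
  atom 10: S, bond orders sum to 1 (valence 2) → 1 H
  atom 11: C, bond orders sum to 3 (valence 4) → 1 H
  atom 12: C, bond orders sum to 3 (valence 4) → 1 H
  atom 13: C, bond orders sum to 3 (valence 4) → 1 H
  atom 14: C, bond orders sum to 3 (valence 4) → 1 H
Totals → C:11, H:11, N:1, O:1, S:1.
In Hill order: C11H11NOS.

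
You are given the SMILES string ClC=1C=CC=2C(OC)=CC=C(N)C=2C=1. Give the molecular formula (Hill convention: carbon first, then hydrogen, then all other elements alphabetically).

C11H10ClNO

Walk through each heavy atom and fill implicit hydrogens from standard valence (C 4, N 3, O 2, S 2, halogen 1):
  atom 1: Cl (halogen, monovalent) → 0 H
  atom 2: C, bond orders sum to 4 (valence 4) → 0 H
  atom 3: C, bond orders sum to 3 (valence 4) → 1 H
  atom 4: C, bond orders sum to 3 (valence 4) → 1 H
  atom 5: C, bond orders sum to 4 (valence 4) → 0 H
  atom 6: C, bond orders sum to 4 (valence 4) → 0 H
  atom 7: O, bond orders sum to 2 (valence 2) → 0 H
  atom 8: C, bond orders sum to 1 (valence 4) → 3 H
  atom 9: C, bond orders sum to 3 (valence 4) → 1 H
  atom 10: C, bond orders sum to 3 (valence 4) → 1 H
  atom 11: C, bond orders sum to 4 (valence 4) → 0 H
  atom 12: N, bond orders sum to 1 (valence 3) → 2 H
  atom 13: C, bond orders sum to 4 (valence 4) → 0 H
  atom 14: C, bond orders sum to 3 (valence 4) → 1 H
Totals → C:11, H:10, Cl:1, N:1, O:1.
In Hill order: C11H10ClNO.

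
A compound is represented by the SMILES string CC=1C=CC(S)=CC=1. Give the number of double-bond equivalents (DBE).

4

Degree of unsaturation = (number of rings) + (number of π bonds).
Ring closures in the SMILES: 1.
π bonds: 3 double bonds (each 1 DoU) → 3 DoU from unsaturation.
Total DoU = 1 + 3 = 4.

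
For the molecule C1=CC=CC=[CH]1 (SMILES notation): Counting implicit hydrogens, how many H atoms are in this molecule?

6

Walk through each heavy atom and fill implicit hydrogens from standard valence (C 4, N 3, O 2, S 2, halogen 1):
  atom 1: C, bond orders sum to 3 (valence 4) → 1 H
  atom 2: C, bond orders sum to 3 (valence 4) → 1 H
  atom 3: C, bond orders sum to 3 (valence 4) → 1 H
  atom 4: C, bond orders sum to 3 (valence 4) → 1 H
  atom 5: C, bond orders sum to 3 (valence 4) → 1 H
  atom 6: C with explicit H count 1
Total hydrogens: 6.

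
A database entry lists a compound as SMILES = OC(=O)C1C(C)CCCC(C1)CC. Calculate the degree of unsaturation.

2

Molecular formula: C11H20O2.
DoU = (2C + 2 + N − H − X) / 2, where X is the halogen count and O/S are ignored.
    = (2·11 + 2 + 0 − 20 − 0) / 2 = 4 / 2 = 2.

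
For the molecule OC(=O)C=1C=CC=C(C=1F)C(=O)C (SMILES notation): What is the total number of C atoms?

9

Count every carbon token in the SMILES (each C, including those in ring-closure positions and inside branches).
Carbon count: 9.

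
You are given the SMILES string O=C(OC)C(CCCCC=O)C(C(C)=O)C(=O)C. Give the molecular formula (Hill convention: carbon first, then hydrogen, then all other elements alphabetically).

C13H20O5

Walk through each heavy atom and fill implicit hydrogens from standard valence (C 4, N 3, O 2, S 2, halogen 1):
  atom 1: O, bond orders sum to 2 (valence 2) → 0 H
  atom 2: C, bond orders sum to 4 (valence 4) → 0 H
  atom 3: O, bond orders sum to 2 (valence 2) → 0 H
  atom 4: C, bond orders sum to 1 (valence 4) → 3 H
  atom 5: C, bond orders sum to 3 (valence 4) → 1 H
  atom 6: C, bond orders sum to 2 (valence 4) → 2 H
  atom 7: C, bond orders sum to 2 (valence 4) → 2 H
  atom 8: C, bond orders sum to 2 (valence 4) → 2 H
  atom 9: C, bond orders sum to 2 (valence 4) → 2 H
  atom 10: C, bond orders sum to 3 (valence 4) → 1 H
  atom 11: O, bond orders sum to 2 (valence 2) → 0 H
  atom 12: C, bond orders sum to 3 (valence 4) → 1 H
  atom 13: C, bond orders sum to 4 (valence 4) → 0 H
  atom 14: C, bond orders sum to 1 (valence 4) → 3 H
  atom 15: O, bond orders sum to 2 (valence 2) → 0 H
  atom 16: C, bond orders sum to 4 (valence 4) → 0 H
  atom 17: O, bond orders sum to 2 (valence 2) → 0 H
  atom 18: C, bond orders sum to 1 (valence 4) → 3 H
Totals → C:13, H:20, O:5.
In Hill order: C13H20O5.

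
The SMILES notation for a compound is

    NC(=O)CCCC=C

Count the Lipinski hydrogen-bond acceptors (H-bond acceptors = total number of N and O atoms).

N atoms: 1; O atoms: 1.
Lipinski HBA = 1 + 1 = 2.

2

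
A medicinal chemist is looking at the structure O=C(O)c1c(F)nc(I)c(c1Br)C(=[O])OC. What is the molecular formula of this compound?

Walk through each heavy atom and fill implicit hydrogens from standard valence (C 4, N 3, O 2, S 2, halogen 1); for lowercase aromatic atoms, an aromatic c carries 1 H when it has two neighbours and 0 H with three, and aromatic n carries 0 H:
  atom 1: O, bond orders sum to 2 (valence 2) → 0 H
  atom 2: C, bond orders sum to 4 (valence 4) → 0 H
  atom 3: O, bond orders sum to 1 (valence 2) → 1 H
  atom 4: aromatic c, 3 neighbours → 0 H
  atom 5: aromatic c, 3 neighbours → 0 H
  atom 6: F (halogen, monovalent) → 0 H
  atom 7: aromatic n, 2 neighbours → 0 H
  atom 8: aromatic c, 3 neighbours → 0 H
  atom 9: I (halogen, monovalent) → 0 H
  atom 10: aromatic c, 3 neighbours → 0 H
  atom 11: aromatic c, 3 neighbours → 0 H
  atom 12: Br (halogen, monovalent) → 0 H
  atom 13: C, bond orders sum to 4 (valence 4) → 0 H
  atom 14: O with explicit H count 0
  atom 15: O, bond orders sum to 2 (valence 2) → 0 H
  atom 16: C, bond orders sum to 1 (valence 4) → 3 H
Totals → C:8, H:4, Br:1, F:1, I:1, N:1, O:4.

C8H4BrFINO4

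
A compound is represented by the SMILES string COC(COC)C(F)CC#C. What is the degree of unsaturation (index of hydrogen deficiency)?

2

Degree of unsaturation = (number of rings) + (number of π bonds).
Ring closures in the SMILES: 0.
π bonds: 1 triple bond (each 2 DoU) → 2 DoU from unsaturation.
Total DoU = 0 + 2 = 2.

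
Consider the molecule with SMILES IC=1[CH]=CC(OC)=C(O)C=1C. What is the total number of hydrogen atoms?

9

Walk through each heavy atom and fill implicit hydrogens from standard valence (C 4, N 3, O 2, S 2, halogen 1):
  atom 1: I (halogen, monovalent) → 0 H
  atom 2: C, bond orders sum to 4 (valence 4) → 0 H
  atom 3: C with explicit H count 1
  atom 4: C, bond orders sum to 3 (valence 4) → 1 H
  atom 5: C, bond orders sum to 4 (valence 4) → 0 H
  atom 6: O, bond orders sum to 2 (valence 2) → 0 H
  atom 7: C, bond orders sum to 1 (valence 4) → 3 H
  atom 8: C, bond orders sum to 4 (valence 4) → 0 H
  atom 9: O, bond orders sum to 1 (valence 2) → 1 H
  atom 10: C, bond orders sum to 4 (valence 4) → 0 H
  atom 11: C, bond orders sum to 1 (valence 4) → 3 H
Total hydrogens: 9.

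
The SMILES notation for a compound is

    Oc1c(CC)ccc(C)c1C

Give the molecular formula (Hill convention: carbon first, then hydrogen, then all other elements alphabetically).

C10H14O

Walk through each heavy atom and fill implicit hydrogens from standard valence (C 4, N 3, O 2, S 2, halogen 1); for lowercase aromatic atoms, an aromatic c carries 1 H when it has two neighbours and 0 H with three, and aromatic n carries 0 H:
  atom 1: O, bond orders sum to 1 (valence 2) → 1 H
  atom 2: aromatic c, 3 neighbours → 0 H
  atom 3: aromatic c, 3 neighbours → 0 H
  atom 4: C, bond orders sum to 2 (valence 4) → 2 H
  atom 5: C, bond orders sum to 1 (valence 4) → 3 H
  atom 6: aromatic c, 2 neighbours → 1 H
  atom 7: aromatic c, 2 neighbours → 1 H
  atom 8: aromatic c, 3 neighbours → 0 H
  atom 9: C, bond orders sum to 1 (valence 4) → 3 H
  atom 10: aromatic c, 3 neighbours → 0 H
  atom 11: C, bond orders sum to 1 (valence 4) → 3 H
Totals → C:10, H:14, O:1.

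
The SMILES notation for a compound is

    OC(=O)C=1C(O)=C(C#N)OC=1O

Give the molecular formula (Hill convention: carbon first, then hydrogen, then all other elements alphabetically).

C6H3NO5

Walk through each heavy atom and fill implicit hydrogens from standard valence (C 4, N 3, O 2, S 2, halogen 1):
  atom 1: O, bond orders sum to 1 (valence 2) → 1 H
  atom 2: C, bond orders sum to 4 (valence 4) → 0 H
  atom 3: O, bond orders sum to 2 (valence 2) → 0 H
  atom 4: C, bond orders sum to 4 (valence 4) → 0 H
  atom 5: C, bond orders sum to 4 (valence 4) → 0 H
  atom 6: O, bond orders sum to 1 (valence 2) → 1 H
  atom 7: C, bond orders sum to 4 (valence 4) → 0 H
  atom 8: C, bond orders sum to 4 (valence 4) → 0 H
  atom 9: N, bond orders sum to 3 (valence 3) → 0 H
  atom 10: O, bond orders sum to 2 (valence 2) → 0 H
  atom 11: C, bond orders sum to 4 (valence 4) → 0 H
  atom 12: O, bond orders sum to 1 (valence 2) → 1 H
Totals → C:6, H:3, N:1, O:5.
In Hill order: C6H3NO5.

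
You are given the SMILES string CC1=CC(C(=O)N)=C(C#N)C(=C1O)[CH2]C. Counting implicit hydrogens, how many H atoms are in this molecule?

12

Walk through each heavy atom and fill implicit hydrogens from standard valence (C 4, N 3, O 2, S 2, halogen 1):
  atom 1: C, bond orders sum to 1 (valence 4) → 3 H
  atom 2: C, bond orders sum to 4 (valence 4) → 0 H
  atom 3: C, bond orders sum to 3 (valence 4) → 1 H
  atom 4: C, bond orders sum to 4 (valence 4) → 0 H
  atom 5: C, bond orders sum to 4 (valence 4) → 0 H
  atom 6: O, bond orders sum to 2 (valence 2) → 0 H
  atom 7: N, bond orders sum to 1 (valence 3) → 2 H
  atom 8: C, bond orders sum to 4 (valence 4) → 0 H
  atom 9: C, bond orders sum to 4 (valence 4) → 0 H
  atom 10: N, bond orders sum to 3 (valence 3) → 0 H
  atom 11: C, bond orders sum to 4 (valence 4) → 0 H
  atom 12: C, bond orders sum to 4 (valence 4) → 0 H
  atom 13: O, bond orders sum to 1 (valence 2) → 1 H
  atom 14: C with explicit H count 2
  atom 15: C, bond orders sum to 1 (valence 4) → 3 H
Total hydrogens: 12.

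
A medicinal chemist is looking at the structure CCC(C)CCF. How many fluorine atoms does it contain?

Scan the SMILES for F atoms (remember two-letter symbols like Cl and Br are single atoms).
Fluorine count: 1.

1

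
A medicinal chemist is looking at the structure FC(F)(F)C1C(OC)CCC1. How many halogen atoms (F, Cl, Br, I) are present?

3

Halogen atoms appear at heavy-atom positions 1, 3, 4 (3×F).
Other groups present: 1 ether.
Halogen count: 3.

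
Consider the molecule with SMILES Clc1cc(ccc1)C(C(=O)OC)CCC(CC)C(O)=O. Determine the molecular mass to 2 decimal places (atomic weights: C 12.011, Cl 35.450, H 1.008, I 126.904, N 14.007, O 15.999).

298.76 g/mol

First, the molecular formula is C15H19ClO4 (counting implicit H from valence).
  C: 15 × 12.011 = 180.165
  Cl: 1 × 35.450 = 35.450
  H: 19 × 1.008 = 19.152
  O: 4 × 15.999 = 63.996
Sum: 15×12.011 + 1×35.450 + 19×1.008 + 4×15.999 = 298.763 → 298.76 g/mol.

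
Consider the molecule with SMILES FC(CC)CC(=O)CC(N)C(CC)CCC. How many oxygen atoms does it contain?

Scan the SMILES for O atoms (remember two-letter symbols like Cl and Br are single atoms).
Oxygen count: 1.

1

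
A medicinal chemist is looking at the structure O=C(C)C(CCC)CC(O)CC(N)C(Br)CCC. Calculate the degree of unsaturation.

Degree of unsaturation = (number of rings) + (number of π bonds).
Ring closures in the SMILES: 0.
π bonds: 1 double bond (each 1 DoU) → 1 DoU from unsaturation.
Total DoU = 0 + 1 = 1.

1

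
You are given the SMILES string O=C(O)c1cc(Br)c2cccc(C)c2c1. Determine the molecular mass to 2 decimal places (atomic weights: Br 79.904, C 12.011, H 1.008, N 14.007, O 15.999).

265.11 g/mol

First, the molecular formula is C12H9BrO2 (counting implicit H from valence).
  Br: 1 × 79.904 = 79.904
  C: 12 × 12.011 = 144.132
  H: 9 × 1.008 = 9.072
  O: 2 × 15.999 = 31.998
Sum: 1×79.904 + 12×12.011 + 9×1.008 + 2×15.999 = 265.106 → 265.11 g/mol.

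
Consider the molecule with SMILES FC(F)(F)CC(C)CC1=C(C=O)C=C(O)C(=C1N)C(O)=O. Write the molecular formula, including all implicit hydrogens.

C13H14F3NO4

Walk through each heavy atom and fill implicit hydrogens from standard valence (C 4, N 3, O 2, S 2, halogen 1):
  atom 1: F (halogen, monovalent) → 0 H
  atom 2: C, bond orders sum to 4 (valence 4) → 0 H
  atom 3: F (halogen, monovalent) → 0 H
  atom 4: F (halogen, monovalent) → 0 H
  atom 5: C, bond orders sum to 2 (valence 4) → 2 H
  atom 6: C, bond orders sum to 3 (valence 4) → 1 H
  atom 7: C, bond orders sum to 1 (valence 4) → 3 H
  atom 8: C, bond orders sum to 2 (valence 4) → 2 H
  atom 9: C, bond orders sum to 4 (valence 4) → 0 H
  atom 10: C, bond orders sum to 4 (valence 4) → 0 H
  atom 11: C, bond orders sum to 3 (valence 4) → 1 H
  atom 12: O, bond orders sum to 2 (valence 2) → 0 H
  atom 13: C, bond orders sum to 3 (valence 4) → 1 H
  atom 14: C, bond orders sum to 4 (valence 4) → 0 H
  atom 15: O, bond orders sum to 1 (valence 2) → 1 H
  atom 16: C, bond orders sum to 4 (valence 4) → 0 H
  atom 17: C, bond orders sum to 4 (valence 4) → 0 H
  atom 18: N, bond orders sum to 1 (valence 3) → 2 H
  atom 19: C, bond orders sum to 4 (valence 4) → 0 H
  atom 20: O, bond orders sum to 1 (valence 2) → 1 H
  atom 21: O, bond orders sum to 2 (valence 2) → 0 H
Totals → C:13, H:14, F:3, N:1, O:4.
In Hill order: C13H14F3NO4.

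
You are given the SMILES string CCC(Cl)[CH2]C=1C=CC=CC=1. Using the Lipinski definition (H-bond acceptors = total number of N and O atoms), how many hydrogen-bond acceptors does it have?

0

N atoms: 0; O atoms: 0.
Lipinski HBA = 0 + 0 = 0.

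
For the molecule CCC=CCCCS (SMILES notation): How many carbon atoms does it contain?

Count every carbon token in the SMILES (each C, including those in ring-closure positions and inside branches).
Carbon count: 7.

7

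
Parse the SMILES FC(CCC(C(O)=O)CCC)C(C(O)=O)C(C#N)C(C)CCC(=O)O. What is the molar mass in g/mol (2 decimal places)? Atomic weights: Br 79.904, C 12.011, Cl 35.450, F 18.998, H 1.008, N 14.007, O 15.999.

359.39 g/mol

First, the molecular formula is C17H26FNO6 (counting implicit H from valence).
  C: 17 × 12.011 = 204.187
  F: 1 × 18.998 = 18.998
  H: 26 × 1.008 = 26.208
  N: 1 × 14.007 = 14.007
  O: 6 × 15.999 = 95.994
Sum: 17×12.011 + 1×18.998 + 26×1.008 + 1×14.007 + 6×15.999 = 359.394 → 359.39 g/mol.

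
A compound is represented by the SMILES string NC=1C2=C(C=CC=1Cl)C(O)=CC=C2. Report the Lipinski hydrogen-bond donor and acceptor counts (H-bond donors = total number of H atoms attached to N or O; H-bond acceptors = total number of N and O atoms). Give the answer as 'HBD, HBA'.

Donors: find every N or O and count the H atoms it carries.
  atom 1 (N): bond orders sum to 1 → 2 H
  atom 10 (O): bond orders sum to 1 → 1 H
Lipinski HBD = 3.
Acceptors: N atoms = 1, O atoms = 1 → HBA = 2.

3, 2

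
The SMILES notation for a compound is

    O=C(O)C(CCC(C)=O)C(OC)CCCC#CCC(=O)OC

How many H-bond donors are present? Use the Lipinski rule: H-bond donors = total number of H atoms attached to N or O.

Donors: find every N or O and count the H atoms it carries.
  atom 1 (O): bond orders sum to 2 → 0 H
  atom 3 (O): bond orders sum to 1 → 1 H
  atom 9 (O): bond orders sum to 2 → 0 H
  atom 11 (O): bond orders sum to 2 → 0 H
  atom 20 (O): bond orders sum to 2 → 0 H
  atom 21 (O): bond orders sum to 2 → 0 H
Lipinski HBD = 1.

1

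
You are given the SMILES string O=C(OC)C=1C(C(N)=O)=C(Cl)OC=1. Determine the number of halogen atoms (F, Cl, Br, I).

Halogen atoms appear at heavy-atom position 11 (1×Cl).
Other groups present: 1 amide, 1 ester.
Halogen count: 1.

1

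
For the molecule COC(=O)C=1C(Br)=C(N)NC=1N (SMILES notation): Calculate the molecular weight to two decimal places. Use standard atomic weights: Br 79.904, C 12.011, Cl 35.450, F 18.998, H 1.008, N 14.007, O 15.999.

First, the molecular formula is C6H8BrN3O2 (counting implicit H from valence).
  Br: 1 × 79.904 = 79.904
  C: 6 × 12.011 = 72.066
  H: 8 × 1.008 = 8.064
  N: 3 × 14.007 = 42.021
  O: 2 × 15.999 = 31.998
Sum: 1×79.904 + 6×12.011 + 8×1.008 + 3×14.007 + 2×15.999 = 234.053 → 234.05 g/mol.

234.05 g/mol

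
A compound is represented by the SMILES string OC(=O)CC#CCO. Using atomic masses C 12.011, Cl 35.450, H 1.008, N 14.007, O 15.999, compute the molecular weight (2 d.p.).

First, the molecular formula is C5H6O3 (counting implicit H from valence).
  C: 5 × 12.011 = 60.055
  H: 6 × 1.008 = 6.048
  O: 3 × 15.999 = 47.997
Sum: 5×12.011 + 6×1.008 + 3×15.999 = 114.100 → 114.10 g/mol.

114.10 g/mol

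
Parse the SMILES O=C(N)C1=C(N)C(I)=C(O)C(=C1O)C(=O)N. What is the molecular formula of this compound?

C8H8IN3O4

Walk through each heavy atom and fill implicit hydrogens from standard valence (C 4, N 3, O 2, S 2, halogen 1):
  atom 1: O, bond orders sum to 2 (valence 2) → 0 H
  atom 2: C, bond orders sum to 4 (valence 4) → 0 H
  atom 3: N, bond orders sum to 1 (valence 3) → 2 H
  atom 4: C, bond orders sum to 4 (valence 4) → 0 H
  atom 5: C, bond orders sum to 4 (valence 4) → 0 H
  atom 6: N, bond orders sum to 1 (valence 3) → 2 H
  atom 7: C, bond orders sum to 4 (valence 4) → 0 H
  atom 8: I (halogen, monovalent) → 0 H
  atom 9: C, bond orders sum to 4 (valence 4) → 0 H
  atom 10: O, bond orders sum to 1 (valence 2) → 1 H
  atom 11: C, bond orders sum to 4 (valence 4) → 0 H
  atom 12: C, bond orders sum to 4 (valence 4) → 0 H
  atom 13: O, bond orders sum to 1 (valence 2) → 1 H
  atom 14: C, bond orders sum to 4 (valence 4) → 0 H
  atom 15: O, bond orders sum to 2 (valence 2) → 0 H
  atom 16: N, bond orders sum to 1 (valence 3) → 2 H
Totals → C:8, H:8, I:1, N:3, O:4.
In Hill order: C8H8IN3O4.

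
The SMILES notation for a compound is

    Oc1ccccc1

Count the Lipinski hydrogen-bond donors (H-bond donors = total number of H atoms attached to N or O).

1

Donors: find every N or O and count the H atoms it carries.
  atom 1 (O): bond orders sum to 1 → 1 H
Lipinski HBD = 1.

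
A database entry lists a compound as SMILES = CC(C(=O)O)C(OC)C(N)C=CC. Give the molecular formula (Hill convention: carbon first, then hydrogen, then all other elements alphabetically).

Walk through each heavy atom and fill implicit hydrogens from standard valence (C 4, N 3, O 2, S 2, halogen 1):
  atom 1: C, bond orders sum to 1 (valence 4) → 3 H
  atom 2: C, bond orders sum to 3 (valence 4) → 1 H
  atom 3: C, bond orders sum to 4 (valence 4) → 0 H
  atom 4: O, bond orders sum to 2 (valence 2) → 0 H
  atom 5: O, bond orders sum to 1 (valence 2) → 1 H
  atom 6: C, bond orders sum to 3 (valence 4) → 1 H
  atom 7: O, bond orders sum to 2 (valence 2) → 0 H
  atom 8: C, bond orders sum to 1 (valence 4) → 3 H
  atom 9: C, bond orders sum to 3 (valence 4) → 1 H
  atom 10: N, bond orders sum to 1 (valence 3) → 2 H
  atom 11: C, bond orders sum to 3 (valence 4) → 1 H
  atom 12: C, bond orders sum to 3 (valence 4) → 1 H
  atom 13: C, bond orders sum to 1 (valence 4) → 3 H
Totals → C:9, H:17, N:1, O:3.
In Hill order: C9H17NO3.

C9H17NO3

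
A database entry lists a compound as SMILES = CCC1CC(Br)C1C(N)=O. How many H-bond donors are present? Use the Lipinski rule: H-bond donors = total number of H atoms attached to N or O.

Donors: find every N or O and count the H atoms it carries.
  atom 9 (N): bond orders sum to 1 → 2 H
  atom 10 (O): bond orders sum to 2 → 0 H
Lipinski HBD = 2.

2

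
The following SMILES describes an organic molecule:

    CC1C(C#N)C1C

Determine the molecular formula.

C6H9N

Walk through each heavy atom and fill implicit hydrogens from standard valence (C 4, N 3, O 2, S 2, halogen 1):
  atom 1: C, bond orders sum to 1 (valence 4) → 3 H
  atom 2: C, bond orders sum to 3 (valence 4) → 1 H
  atom 3: C, bond orders sum to 3 (valence 4) → 1 H
  atom 4: C, bond orders sum to 4 (valence 4) → 0 H
  atom 5: N, bond orders sum to 3 (valence 3) → 0 H
  atom 6: C, bond orders sum to 3 (valence 4) → 1 H
  atom 7: C, bond orders sum to 1 (valence 4) → 3 H
Totals → C:6, H:9, N:1.
In Hill order: C6H9N.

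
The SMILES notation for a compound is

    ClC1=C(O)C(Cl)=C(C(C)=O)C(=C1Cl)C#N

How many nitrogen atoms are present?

Scan the SMILES for N atoms (remember two-letter symbols like Cl and Br are single atoms).
Nitrogen count: 1.

1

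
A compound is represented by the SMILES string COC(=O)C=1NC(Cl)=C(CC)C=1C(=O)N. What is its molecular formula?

Walk through each heavy atom and fill implicit hydrogens from standard valence (C 4, N 3, O 2, S 2, halogen 1):
  atom 1: C, bond orders sum to 1 (valence 4) → 3 H
  atom 2: O, bond orders sum to 2 (valence 2) → 0 H
  atom 3: C, bond orders sum to 4 (valence 4) → 0 H
  atom 4: O, bond orders sum to 2 (valence 2) → 0 H
  atom 5: C, bond orders sum to 4 (valence 4) → 0 H
  atom 6: N, bond orders sum to 2 (valence 3) → 1 H
  atom 7: C, bond orders sum to 4 (valence 4) → 0 H
  atom 8: Cl (halogen, monovalent) → 0 H
  atom 9: C, bond orders sum to 4 (valence 4) → 0 H
  atom 10: C, bond orders sum to 2 (valence 4) → 2 H
  atom 11: C, bond orders sum to 1 (valence 4) → 3 H
  atom 12: C, bond orders sum to 4 (valence 4) → 0 H
  atom 13: C, bond orders sum to 4 (valence 4) → 0 H
  atom 14: O, bond orders sum to 2 (valence 2) → 0 H
  atom 15: N, bond orders sum to 1 (valence 3) → 2 H
Totals → C:9, H:11, Cl:1, N:2, O:3.
In Hill order: C9H11ClN2O3.

C9H11ClN2O3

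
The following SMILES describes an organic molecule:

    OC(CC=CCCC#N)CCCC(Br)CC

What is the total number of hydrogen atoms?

Walk through each heavy atom and fill implicit hydrogens from standard valence (C 4, N 3, O 2, S 2, halogen 1):
  atom 1: O, bond orders sum to 1 (valence 2) → 1 H
  atom 2: C, bond orders sum to 3 (valence 4) → 1 H
  atom 3: C, bond orders sum to 2 (valence 4) → 2 H
  atom 4: C, bond orders sum to 3 (valence 4) → 1 H
  atom 5: C, bond orders sum to 3 (valence 4) → 1 H
  atom 6: C, bond orders sum to 2 (valence 4) → 2 H
  atom 7: C, bond orders sum to 2 (valence 4) → 2 H
  atom 8: C, bond orders sum to 4 (valence 4) → 0 H
  atom 9: N, bond orders sum to 3 (valence 3) → 0 H
  atom 10: C, bond orders sum to 2 (valence 4) → 2 H
  atom 11: C, bond orders sum to 2 (valence 4) → 2 H
  atom 12: C, bond orders sum to 2 (valence 4) → 2 H
  atom 13: C, bond orders sum to 3 (valence 4) → 1 H
  atom 14: Br (halogen, monovalent) → 0 H
  atom 15: C, bond orders sum to 2 (valence 4) → 2 H
  atom 16: C, bond orders sum to 1 (valence 4) → 3 H
Total hydrogens: 22.

22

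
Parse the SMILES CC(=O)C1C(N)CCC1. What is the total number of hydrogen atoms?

13

Walk through each heavy atom and fill implicit hydrogens from standard valence (C 4, N 3, O 2, S 2, halogen 1):
  atom 1: C, bond orders sum to 1 (valence 4) → 3 H
  atom 2: C, bond orders sum to 4 (valence 4) → 0 H
  atom 3: O, bond orders sum to 2 (valence 2) → 0 H
  atom 4: C, bond orders sum to 3 (valence 4) → 1 H
  atom 5: C, bond orders sum to 3 (valence 4) → 1 H
  atom 6: N, bond orders sum to 1 (valence 3) → 2 H
  atom 7: C, bond orders sum to 2 (valence 4) → 2 H
  atom 8: C, bond orders sum to 2 (valence 4) → 2 H
  atom 9: C, bond orders sum to 2 (valence 4) → 2 H
Total hydrogens: 13.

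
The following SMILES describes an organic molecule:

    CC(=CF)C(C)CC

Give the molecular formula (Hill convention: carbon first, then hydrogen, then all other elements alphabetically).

C7H13F

Walk through each heavy atom and fill implicit hydrogens from standard valence (C 4, N 3, O 2, S 2, halogen 1):
  atom 1: C, bond orders sum to 1 (valence 4) → 3 H
  atom 2: C, bond orders sum to 4 (valence 4) → 0 H
  atom 3: C, bond orders sum to 3 (valence 4) → 1 H
  atom 4: F (halogen, monovalent) → 0 H
  atom 5: C, bond orders sum to 3 (valence 4) → 1 H
  atom 6: C, bond orders sum to 1 (valence 4) → 3 H
  atom 7: C, bond orders sum to 2 (valence 4) → 2 H
  atom 8: C, bond orders sum to 1 (valence 4) → 3 H
Totals → C:7, H:13, F:1.
In Hill order: C7H13F.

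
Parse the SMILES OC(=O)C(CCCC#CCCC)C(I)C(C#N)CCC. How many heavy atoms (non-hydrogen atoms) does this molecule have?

Every atom symbol written in the SMILES (organic subset) is one heavy atom; implicit H are not written.
Heavy atoms by element → C:16, I:1, N:1, O:2.
Total: 20.

20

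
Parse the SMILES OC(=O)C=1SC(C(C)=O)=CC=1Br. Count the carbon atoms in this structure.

7

Count every carbon token in the SMILES (each C, including those in ring-closure positions and inside branches).
Carbon count: 7.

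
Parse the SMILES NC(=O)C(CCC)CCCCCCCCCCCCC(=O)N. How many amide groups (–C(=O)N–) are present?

The amide motif appears at heavy-atom positions 2, 20 in the SMILES.
Amide count: 2.

2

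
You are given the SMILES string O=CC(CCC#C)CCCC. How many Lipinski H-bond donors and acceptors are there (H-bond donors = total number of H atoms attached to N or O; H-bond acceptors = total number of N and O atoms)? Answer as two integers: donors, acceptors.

0, 1

Donors: find every N or O and count the H atoms it carries.
  atom 1 (O): bond orders sum to 2 → 0 H
Lipinski HBD = 0.
Acceptors: N atoms = 0, O atoms = 1 → HBA = 1.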